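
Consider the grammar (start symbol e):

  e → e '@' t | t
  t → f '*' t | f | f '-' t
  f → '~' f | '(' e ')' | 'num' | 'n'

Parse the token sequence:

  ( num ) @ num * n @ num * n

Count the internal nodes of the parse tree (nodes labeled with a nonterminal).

16

[e [e [e [t [f ( [e [t [f num]]] )]]] @ [t [f num] * [t [f n]]]] @ [t [f num] * [t [f n]]]]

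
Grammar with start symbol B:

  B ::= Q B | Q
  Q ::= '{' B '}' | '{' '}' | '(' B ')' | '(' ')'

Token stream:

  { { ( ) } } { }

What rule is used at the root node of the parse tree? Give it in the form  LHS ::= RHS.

B ::= Q B

[B [Q { [B [Q { [B [Q ( )]] }]] }] [B [Q { }]]]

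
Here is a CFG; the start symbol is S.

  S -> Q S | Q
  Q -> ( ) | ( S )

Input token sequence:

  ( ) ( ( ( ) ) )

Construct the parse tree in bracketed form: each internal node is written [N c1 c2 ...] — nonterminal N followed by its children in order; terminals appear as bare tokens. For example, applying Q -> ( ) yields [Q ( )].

S
Q S
( ) S
( ) Q
( ) ( S )
( ) ( Q )
( ) ( ( S ) )
( ) ( ( Q ) )
( ) ( ( ( ) ) )

[S [Q ( )] [S [Q ( [S [Q ( [S [Q ( )]] )]] )]]]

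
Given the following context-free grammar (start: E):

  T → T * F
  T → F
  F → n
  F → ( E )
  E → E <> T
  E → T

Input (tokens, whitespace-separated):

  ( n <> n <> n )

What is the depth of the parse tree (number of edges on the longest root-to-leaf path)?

[E [T [F ( [E [E [E [T [F n]]] <> [T [F n]]] <> [T [F n]]] )]]]

8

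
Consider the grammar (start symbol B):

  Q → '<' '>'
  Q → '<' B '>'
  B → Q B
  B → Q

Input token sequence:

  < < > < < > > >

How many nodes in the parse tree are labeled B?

[B [Q < [B [Q < >] [B [Q < [B [Q < >]] >]]] >]]

4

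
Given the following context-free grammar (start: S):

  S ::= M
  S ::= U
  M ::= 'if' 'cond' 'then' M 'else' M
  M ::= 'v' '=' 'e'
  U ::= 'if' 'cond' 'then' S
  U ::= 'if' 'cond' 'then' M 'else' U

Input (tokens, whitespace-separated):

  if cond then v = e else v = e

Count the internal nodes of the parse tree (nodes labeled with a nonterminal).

4

[S [M if cond then [M v = e] else [M v = e]]]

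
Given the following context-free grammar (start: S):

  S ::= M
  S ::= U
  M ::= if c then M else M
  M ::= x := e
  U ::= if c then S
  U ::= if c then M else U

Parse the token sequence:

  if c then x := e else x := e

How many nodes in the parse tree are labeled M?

[S [M if c then [M x := e] else [M x := e]]]

3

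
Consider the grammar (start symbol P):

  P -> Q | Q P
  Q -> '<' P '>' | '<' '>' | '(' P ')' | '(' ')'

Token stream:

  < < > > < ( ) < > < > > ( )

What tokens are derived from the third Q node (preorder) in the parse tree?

[P [Q < [P [Q < >]] >] [P [Q < [P [Q ( )] [P [Q < >] [P [Q < >]]]] >] [P [Q ( )]]]]

< ( ) < > < > >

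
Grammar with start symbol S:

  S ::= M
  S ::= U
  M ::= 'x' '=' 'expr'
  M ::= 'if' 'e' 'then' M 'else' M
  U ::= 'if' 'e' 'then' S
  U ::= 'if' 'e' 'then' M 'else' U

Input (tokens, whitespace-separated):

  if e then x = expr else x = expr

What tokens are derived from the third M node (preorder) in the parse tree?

[S [M if e then [M x = expr] else [M x = expr]]]

x = expr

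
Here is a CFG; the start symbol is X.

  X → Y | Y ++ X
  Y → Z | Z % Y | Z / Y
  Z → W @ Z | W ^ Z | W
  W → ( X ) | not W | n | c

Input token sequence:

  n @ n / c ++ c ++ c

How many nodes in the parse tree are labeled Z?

5

[X [Y [Z [W n] @ [Z [W n]]] / [Y [Z [W c]]]] ++ [X [Y [Z [W c]]] ++ [X [Y [Z [W c]]]]]]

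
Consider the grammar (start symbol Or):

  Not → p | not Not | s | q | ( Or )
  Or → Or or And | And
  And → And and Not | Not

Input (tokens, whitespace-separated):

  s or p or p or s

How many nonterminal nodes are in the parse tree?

[Or [Or [Or [Or [And [Not s]]] or [And [Not p]]] or [And [Not p]]] or [And [Not s]]]

12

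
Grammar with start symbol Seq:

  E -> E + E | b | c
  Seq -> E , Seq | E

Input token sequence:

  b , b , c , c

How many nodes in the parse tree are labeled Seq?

4

[Seq [E b] , [Seq [E b] , [Seq [E c] , [Seq [E c]]]]]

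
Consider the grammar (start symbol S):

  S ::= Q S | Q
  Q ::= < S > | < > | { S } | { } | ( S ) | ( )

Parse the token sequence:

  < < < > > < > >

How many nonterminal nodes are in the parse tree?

[S [Q < [S [Q < [S [Q < >]] >] [S [Q < >]]] >]]

8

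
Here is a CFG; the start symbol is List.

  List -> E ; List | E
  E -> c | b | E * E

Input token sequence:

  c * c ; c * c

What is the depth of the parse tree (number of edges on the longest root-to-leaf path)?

[List [E [E c] * [E c]] ; [List [E [E c] * [E c]]]]

4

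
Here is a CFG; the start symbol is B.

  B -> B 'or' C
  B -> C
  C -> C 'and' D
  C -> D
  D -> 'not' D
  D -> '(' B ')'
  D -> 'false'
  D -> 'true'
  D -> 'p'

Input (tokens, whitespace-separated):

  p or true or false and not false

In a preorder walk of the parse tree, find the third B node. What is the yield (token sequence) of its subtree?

[B [B [B [C [D p]]] or [C [D true]]] or [C [C [D false]] and [D not [D false]]]]

p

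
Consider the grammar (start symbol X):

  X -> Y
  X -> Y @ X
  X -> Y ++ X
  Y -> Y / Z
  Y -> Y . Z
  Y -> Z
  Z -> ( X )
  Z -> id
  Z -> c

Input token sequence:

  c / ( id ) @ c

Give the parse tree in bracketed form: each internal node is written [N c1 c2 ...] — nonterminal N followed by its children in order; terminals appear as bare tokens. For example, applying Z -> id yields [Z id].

[X [Y [Y [Z c]] / [Z ( [X [Y [Z id]]] )]] @ [X [Y [Z c]]]]

X
Y @ X
Y / Z @ X
Z / Z @ X
c / Z @ X
c / ( X ) @ X
c / ( Y ) @ X
c / ( Z ) @ X
c / ( id ) @ X
c / ( id ) @ Y
c / ( id ) @ Z
c / ( id ) @ c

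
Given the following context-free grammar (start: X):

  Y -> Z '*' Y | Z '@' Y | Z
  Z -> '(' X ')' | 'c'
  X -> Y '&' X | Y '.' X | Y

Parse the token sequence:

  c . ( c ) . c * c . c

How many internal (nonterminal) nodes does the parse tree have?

[X [Y [Z c]] . [X [Y [Z ( [X [Y [Z c]]] )]] . [X [Y [Z c] * [Y [Z c]]] . [X [Y [Z c]]]]]]

17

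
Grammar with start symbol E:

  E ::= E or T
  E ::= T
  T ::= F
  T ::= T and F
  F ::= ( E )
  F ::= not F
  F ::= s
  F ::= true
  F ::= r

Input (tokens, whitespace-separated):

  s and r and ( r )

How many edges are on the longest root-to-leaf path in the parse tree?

6

[E [T [T [T [F s]] and [F r]] and [F ( [E [T [F r]]] )]]]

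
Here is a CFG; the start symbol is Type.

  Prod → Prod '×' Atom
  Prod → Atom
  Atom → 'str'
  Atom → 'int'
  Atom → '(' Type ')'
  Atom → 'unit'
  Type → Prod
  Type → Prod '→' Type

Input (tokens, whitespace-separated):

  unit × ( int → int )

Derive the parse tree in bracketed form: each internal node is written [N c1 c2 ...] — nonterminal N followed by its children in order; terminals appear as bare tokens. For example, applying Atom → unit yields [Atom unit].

Type
Prod
Prod × Atom
Atom × Atom
unit × Atom
unit × ( Type )
unit × ( Prod → Type )
unit × ( Atom → Type )
unit × ( int → Type )
unit × ( int → Prod )
unit × ( int → Atom )
unit × ( int → int )

[Type [Prod [Prod [Atom unit]] × [Atom ( [Type [Prod [Atom int]] → [Type [Prod [Atom int]]]] )]]]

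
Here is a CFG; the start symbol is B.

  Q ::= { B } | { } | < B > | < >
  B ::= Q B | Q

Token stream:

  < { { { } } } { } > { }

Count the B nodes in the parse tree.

6

[B [Q < [B [Q { [B [Q { [B [Q { }]] }]] }] [B [Q { }]]] >] [B [Q { }]]]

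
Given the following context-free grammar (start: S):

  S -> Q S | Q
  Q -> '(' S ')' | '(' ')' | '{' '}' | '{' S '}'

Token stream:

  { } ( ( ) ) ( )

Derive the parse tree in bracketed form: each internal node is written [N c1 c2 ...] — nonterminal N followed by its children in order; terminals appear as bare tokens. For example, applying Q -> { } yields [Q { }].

S
Q S
{ } S
{ } Q S
{ } ( S ) S
{ } ( Q ) S
{ } ( ( ) ) S
{ } ( ( ) ) Q
{ } ( ( ) ) ( )

[S [Q { }] [S [Q ( [S [Q ( )]] )] [S [Q ( )]]]]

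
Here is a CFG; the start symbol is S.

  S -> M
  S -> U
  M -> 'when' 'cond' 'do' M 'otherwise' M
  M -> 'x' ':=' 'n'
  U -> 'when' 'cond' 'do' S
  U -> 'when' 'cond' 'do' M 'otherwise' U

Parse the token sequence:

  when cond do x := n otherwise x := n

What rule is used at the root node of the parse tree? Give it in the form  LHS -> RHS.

S -> M

[S [M when cond do [M x := n] otherwise [M x := n]]]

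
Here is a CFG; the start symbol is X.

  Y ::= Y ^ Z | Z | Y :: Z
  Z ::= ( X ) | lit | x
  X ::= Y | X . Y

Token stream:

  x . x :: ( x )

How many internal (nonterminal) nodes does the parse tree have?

11

[X [X [Y [Z x]]] . [Y [Y [Z x]] :: [Z ( [X [Y [Z x]]] )]]]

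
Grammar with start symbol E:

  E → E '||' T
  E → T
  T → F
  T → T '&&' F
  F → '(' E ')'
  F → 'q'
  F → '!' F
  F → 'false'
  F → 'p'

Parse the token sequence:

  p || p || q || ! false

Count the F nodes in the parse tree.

[E [E [E [E [T [F p]]] || [T [F p]]] || [T [F q]]] || [T [F ! [F false]]]]

5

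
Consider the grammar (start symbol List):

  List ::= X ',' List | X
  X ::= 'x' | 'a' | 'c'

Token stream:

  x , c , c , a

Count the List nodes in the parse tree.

[List [X x] , [List [X c] , [List [X c] , [List [X a]]]]]

4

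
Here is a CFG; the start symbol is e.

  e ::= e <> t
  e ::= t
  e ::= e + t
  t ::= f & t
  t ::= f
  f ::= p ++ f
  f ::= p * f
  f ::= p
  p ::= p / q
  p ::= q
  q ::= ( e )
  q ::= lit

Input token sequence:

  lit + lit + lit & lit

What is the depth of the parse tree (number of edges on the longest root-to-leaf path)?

7

[e [e [e [t [f [p [q lit]]]]] + [t [f [p [q lit]]]]] + [t [f [p [q lit]]] & [t [f [p [q lit]]]]]]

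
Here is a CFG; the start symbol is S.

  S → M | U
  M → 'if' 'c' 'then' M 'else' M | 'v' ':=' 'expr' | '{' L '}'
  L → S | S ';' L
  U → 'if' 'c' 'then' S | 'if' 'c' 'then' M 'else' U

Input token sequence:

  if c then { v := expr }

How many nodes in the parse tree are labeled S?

3

[S [U if c then [S [M { [L [S [M v := expr]]] }]]]]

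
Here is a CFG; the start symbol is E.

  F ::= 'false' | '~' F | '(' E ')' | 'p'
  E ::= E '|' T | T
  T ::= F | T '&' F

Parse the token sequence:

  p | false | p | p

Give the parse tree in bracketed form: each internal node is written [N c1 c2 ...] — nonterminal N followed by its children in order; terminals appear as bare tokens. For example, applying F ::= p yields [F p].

[E [E [E [E [T [F p]]] | [T [F false]]] | [T [F p]]] | [T [F p]]]

E
E | T
E | T | T
E | T | T | T
T | T | T | T
F | T | T | T
p | T | T | T
p | F | T | T
p | false | T | T
p | false | F | T
p | false | p | T
p | false | p | F
p | false | p | p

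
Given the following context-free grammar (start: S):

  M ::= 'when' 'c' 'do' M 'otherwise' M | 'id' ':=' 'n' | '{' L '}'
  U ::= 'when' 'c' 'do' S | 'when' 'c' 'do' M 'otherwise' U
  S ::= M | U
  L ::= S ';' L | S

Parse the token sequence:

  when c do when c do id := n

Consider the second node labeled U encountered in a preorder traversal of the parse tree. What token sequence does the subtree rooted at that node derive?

when c do id := n

[S [U when c do [S [U when c do [S [M id := n]]]]]]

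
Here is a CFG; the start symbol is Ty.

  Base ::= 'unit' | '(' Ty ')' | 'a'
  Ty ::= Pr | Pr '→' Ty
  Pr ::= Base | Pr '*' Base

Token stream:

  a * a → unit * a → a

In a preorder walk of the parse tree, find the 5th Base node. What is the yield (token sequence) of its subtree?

a

[Ty [Pr [Pr [Base a]] * [Base a]] → [Ty [Pr [Pr [Base unit]] * [Base a]] → [Ty [Pr [Base a]]]]]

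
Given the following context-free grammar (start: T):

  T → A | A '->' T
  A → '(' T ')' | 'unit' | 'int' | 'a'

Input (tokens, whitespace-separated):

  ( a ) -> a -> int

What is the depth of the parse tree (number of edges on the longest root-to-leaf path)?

[T [A ( [T [A a]] )] -> [T [A a] -> [T [A int]]]]

4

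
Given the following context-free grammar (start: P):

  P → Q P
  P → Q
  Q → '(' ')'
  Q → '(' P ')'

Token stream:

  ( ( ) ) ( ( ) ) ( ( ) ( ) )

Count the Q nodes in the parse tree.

[P [Q ( [P [Q ( )]] )] [P [Q ( [P [Q ( )]] )] [P [Q ( [P [Q ( )] [P [Q ( )]]] )]]]]

7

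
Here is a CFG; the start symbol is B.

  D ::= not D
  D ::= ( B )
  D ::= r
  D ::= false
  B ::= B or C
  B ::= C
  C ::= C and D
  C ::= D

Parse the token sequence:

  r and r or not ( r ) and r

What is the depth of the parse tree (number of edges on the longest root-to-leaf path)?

[B [B [C [C [D r]] and [D r]]] or [C [C [D not [D ( [B [C [D r]]] )]]] and [D r]]]

8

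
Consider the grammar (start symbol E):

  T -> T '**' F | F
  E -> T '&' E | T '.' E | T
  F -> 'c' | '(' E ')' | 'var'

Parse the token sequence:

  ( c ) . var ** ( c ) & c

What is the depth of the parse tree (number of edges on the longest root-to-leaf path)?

[E [T [F ( [E [T [F c]]] )]] . [E [T [T [F var]] ** [F ( [E [T [F c]]] )]] & [E [T [F c]]]]]

7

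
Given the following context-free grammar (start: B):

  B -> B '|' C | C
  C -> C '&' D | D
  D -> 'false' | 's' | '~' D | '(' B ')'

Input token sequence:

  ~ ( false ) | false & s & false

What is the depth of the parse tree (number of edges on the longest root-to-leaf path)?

8

[B [B [C [D ~ [D ( [B [C [D false]]] )]]]] | [C [C [C [D false]] & [D s]] & [D false]]]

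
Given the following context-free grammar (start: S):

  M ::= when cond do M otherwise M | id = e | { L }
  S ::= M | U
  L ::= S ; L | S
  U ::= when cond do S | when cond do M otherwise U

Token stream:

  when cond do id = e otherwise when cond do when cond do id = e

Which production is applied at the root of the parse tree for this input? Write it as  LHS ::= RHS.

[S [U when cond do [M id = e] otherwise [U when cond do [S [U when cond do [S [M id = e]]]]]]]

S ::= U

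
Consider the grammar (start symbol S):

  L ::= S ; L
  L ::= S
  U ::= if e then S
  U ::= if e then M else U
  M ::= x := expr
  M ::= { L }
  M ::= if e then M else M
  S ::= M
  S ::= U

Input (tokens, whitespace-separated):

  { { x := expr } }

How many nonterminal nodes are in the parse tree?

[S [M { [L [S [M { [L [S [M x := expr]]] }]]] }]]

8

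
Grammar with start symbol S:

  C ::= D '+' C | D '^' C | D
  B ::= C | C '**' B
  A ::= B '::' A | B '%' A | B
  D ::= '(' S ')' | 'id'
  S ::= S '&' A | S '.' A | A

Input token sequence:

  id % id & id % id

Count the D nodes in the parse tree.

[S [S [A [B [C [D id]]] % [A [B [C [D id]]]]]] & [A [B [C [D id]]] % [A [B [C [D id]]]]]]

4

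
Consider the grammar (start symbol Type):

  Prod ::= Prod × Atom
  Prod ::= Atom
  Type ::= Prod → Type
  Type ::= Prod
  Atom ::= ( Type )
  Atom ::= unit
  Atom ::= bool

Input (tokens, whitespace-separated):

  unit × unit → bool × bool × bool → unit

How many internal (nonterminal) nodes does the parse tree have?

[Type [Prod [Prod [Atom unit]] × [Atom unit]] → [Type [Prod [Prod [Prod [Atom bool]] × [Atom bool]] × [Atom bool]] → [Type [Prod [Atom unit]]]]]

15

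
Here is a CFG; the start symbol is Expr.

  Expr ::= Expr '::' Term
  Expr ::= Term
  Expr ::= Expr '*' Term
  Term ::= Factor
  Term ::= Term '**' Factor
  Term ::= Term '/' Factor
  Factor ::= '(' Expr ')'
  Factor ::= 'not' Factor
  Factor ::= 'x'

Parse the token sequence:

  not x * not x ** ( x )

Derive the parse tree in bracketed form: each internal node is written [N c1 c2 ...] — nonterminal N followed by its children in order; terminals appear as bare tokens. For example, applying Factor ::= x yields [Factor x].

Expr
Expr * Term
Term * Term
Factor * Term
not Factor * Term
not x * Term
not x * Term ** Factor
not x * Factor ** Factor
not x * not Factor ** Factor
not x * not x ** Factor
not x * not x ** ( Expr )
not x * not x ** ( Term )
not x * not x ** ( Factor )
not x * not x ** ( x )

[Expr [Expr [Term [Factor not [Factor x]]]] * [Term [Term [Factor not [Factor x]]] ** [Factor ( [Expr [Term [Factor x]]] )]]]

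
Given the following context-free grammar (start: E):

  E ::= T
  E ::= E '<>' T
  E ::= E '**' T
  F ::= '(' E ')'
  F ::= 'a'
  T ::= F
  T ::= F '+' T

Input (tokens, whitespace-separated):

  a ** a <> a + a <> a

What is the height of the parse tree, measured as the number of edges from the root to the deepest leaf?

[E [E [E [E [T [F a]]] ** [T [F a]]] <> [T [F a] + [T [F a]]]] <> [T [F a]]]

6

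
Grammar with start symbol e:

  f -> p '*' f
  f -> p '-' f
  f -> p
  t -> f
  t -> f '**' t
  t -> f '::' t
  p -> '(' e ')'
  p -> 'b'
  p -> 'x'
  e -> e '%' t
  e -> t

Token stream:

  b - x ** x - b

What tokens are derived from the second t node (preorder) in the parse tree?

x - b

[e [t [f [p b] - [f [p x]]] ** [t [f [p x] - [f [p b]]]]]]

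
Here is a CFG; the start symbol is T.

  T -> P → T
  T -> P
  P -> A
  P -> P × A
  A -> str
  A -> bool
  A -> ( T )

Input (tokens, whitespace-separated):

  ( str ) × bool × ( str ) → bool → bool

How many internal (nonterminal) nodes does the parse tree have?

[T [P [P [P [A ( [T [P [A str]]] )]] × [A bool]] × [A ( [T [P [A str]]] )]] → [T [P [A bool]] → [T [P [A bool]]]]]

19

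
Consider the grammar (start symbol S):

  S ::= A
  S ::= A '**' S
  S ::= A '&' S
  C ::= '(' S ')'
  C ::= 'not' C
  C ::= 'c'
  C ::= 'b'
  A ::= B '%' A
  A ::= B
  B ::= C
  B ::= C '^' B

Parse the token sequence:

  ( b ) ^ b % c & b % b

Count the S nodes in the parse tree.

3

[S [A [B [C ( [S [A [B [C b]]]] )] ^ [B [C b]]] % [A [B [C c]]]] & [S [A [B [C b]] % [A [B [C b]]]]]]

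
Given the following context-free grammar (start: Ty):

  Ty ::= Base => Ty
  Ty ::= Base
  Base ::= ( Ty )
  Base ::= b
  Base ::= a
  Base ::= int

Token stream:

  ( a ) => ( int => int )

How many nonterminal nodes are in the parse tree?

10

[Ty [Base ( [Ty [Base a]] )] => [Ty [Base ( [Ty [Base int] => [Ty [Base int]]] )]]]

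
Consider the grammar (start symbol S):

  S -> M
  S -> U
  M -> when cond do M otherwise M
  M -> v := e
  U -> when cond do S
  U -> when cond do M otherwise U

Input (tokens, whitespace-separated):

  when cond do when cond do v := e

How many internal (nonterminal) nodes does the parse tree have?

[S [U when cond do [S [U when cond do [S [M v := e]]]]]]

6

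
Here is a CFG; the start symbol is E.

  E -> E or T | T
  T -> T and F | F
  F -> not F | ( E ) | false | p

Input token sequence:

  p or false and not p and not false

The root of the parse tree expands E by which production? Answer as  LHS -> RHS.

[E [E [T [F p]]] or [T [T [T [F false]] and [F not [F p]]] and [F not [F false]]]]

E -> E or T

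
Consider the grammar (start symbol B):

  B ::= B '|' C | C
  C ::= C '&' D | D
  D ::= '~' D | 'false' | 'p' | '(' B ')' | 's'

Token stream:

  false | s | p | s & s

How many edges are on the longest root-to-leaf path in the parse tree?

[B [B [B [B [C [D false]]] | [C [D s]]] | [C [D p]]] | [C [C [D s]] & [D s]]]

6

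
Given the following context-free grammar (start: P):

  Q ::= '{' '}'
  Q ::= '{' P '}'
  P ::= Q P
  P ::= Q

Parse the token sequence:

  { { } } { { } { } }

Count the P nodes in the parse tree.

5

[P [Q { [P [Q { }]] }] [P [Q { [P [Q { }] [P [Q { }]]] }]]]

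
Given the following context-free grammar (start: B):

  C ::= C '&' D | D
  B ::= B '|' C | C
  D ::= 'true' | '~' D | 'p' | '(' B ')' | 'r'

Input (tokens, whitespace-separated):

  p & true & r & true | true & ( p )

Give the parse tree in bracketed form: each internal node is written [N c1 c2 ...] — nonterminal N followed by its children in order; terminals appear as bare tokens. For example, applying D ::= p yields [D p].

B
B | C
C | C
C & D | C
C & D & D | C
C & D & D & D | C
D & D & D & D | C
p & D & D & D | C
p & true & D & D | C
p & true & r & D | C
p & true & r & true | C
p & true & r & true | C & D
p & true & r & true | D & D
p & true & r & true | true & D
p & true & r & true | true & ( B )
p & true & r & true | true & ( C )
p & true & r & true | true & ( D )
p & true & r & true | true & ( p )

[B [B [C [C [C [C [D p]] & [D true]] & [D r]] & [D true]]] | [C [C [D true]] & [D ( [B [C [D p]]] )]]]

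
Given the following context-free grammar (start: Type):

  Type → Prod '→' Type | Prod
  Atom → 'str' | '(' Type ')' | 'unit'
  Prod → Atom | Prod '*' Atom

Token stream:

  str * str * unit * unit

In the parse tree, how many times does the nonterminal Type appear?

1

[Type [Prod [Prod [Prod [Prod [Atom str]] * [Atom str]] * [Atom unit]] * [Atom unit]]]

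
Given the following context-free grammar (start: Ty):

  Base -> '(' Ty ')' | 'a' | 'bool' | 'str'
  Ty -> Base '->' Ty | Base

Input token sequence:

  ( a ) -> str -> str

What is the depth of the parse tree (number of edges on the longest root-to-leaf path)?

4

[Ty [Base ( [Ty [Base a]] )] -> [Ty [Base str] -> [Ty [Base str]]]]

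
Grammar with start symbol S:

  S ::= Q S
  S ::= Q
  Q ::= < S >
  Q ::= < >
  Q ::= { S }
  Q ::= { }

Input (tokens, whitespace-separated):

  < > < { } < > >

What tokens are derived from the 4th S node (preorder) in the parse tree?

< >

[S [Q < >] [S [Q < [S [Q { }] [S [Q < >]]] >]]]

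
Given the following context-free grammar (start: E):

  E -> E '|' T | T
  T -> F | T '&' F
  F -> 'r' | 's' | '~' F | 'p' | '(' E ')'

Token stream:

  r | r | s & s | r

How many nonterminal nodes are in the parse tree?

14

[E [E [E [E [T [F r]]] | [T [F r]]] | [T [T [F s]] & [F s]]] | [T [F r]]]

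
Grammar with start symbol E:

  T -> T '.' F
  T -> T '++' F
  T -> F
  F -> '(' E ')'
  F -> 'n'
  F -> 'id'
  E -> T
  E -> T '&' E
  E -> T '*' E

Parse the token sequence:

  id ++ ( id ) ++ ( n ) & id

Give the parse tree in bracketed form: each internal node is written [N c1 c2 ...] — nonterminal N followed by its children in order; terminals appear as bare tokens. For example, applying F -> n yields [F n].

E
T & E
T ++ F & E
T ++ F ++ F & E
F ++ F ++ F & E
id ++ F ++ F & E
id ++ ( E ) ++ F & E
id ++ ( T ) ++ F & E
id ++ ( F ) ++ F & E
id ++ ( id ) ++ F & E
id ++ ( id ) ++ ( E ) & E
id ++ ( id ) ++ ( T ) & E
id ++ ( id ) ++ ( F ) & E
id ++ ( id ) ++ ( n ) & E
id ++ ( id ) ++ ( n ) & T
id ++ ( id ) ++ ( n ) & F
id ++ ( id ) ++ ( n ) & id

[E [T [T [T [F id]] ++ [F ( [E [T [F id]]] )]] ++ [F ( [E [T [F n]]] )]] & [E [T [F id]]]]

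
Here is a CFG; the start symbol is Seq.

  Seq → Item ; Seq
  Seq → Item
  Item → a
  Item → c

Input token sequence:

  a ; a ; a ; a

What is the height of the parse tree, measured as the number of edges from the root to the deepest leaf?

[Seq [Item a] ; [Seq [Item a] ; [Seq [Item a] ; [Seq [Item a]]]]]

5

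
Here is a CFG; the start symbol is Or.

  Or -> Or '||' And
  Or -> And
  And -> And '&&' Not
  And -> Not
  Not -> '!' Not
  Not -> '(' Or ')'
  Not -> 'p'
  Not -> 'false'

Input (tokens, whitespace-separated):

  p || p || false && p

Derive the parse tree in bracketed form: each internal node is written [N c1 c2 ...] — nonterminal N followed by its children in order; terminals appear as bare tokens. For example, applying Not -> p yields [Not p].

Or
Or || And
Or || And || And
And || And || And
Not || And || And
p || And || And
p || Not || And
p || p || And
p || p || And && Not
p || p || Not && Not
p || p || false && Not
p || p || false && p

[Or [Or [Or [And [Not p]]] || [And [Not p]]] || [And [And [Not false]] && [Not p]]]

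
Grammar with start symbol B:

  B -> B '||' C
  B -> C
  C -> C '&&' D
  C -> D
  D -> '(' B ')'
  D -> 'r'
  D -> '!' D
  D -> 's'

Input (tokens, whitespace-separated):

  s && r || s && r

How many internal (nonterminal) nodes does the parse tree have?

[B [B [C [C [D s]] && [D r]]] || [C [C [D s]] && [D r]]]

10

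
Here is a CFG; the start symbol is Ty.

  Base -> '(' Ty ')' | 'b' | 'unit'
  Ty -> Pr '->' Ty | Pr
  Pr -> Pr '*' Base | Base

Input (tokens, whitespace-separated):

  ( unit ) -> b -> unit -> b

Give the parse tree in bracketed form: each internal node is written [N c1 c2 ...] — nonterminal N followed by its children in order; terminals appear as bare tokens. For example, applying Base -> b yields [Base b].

Ty
Pr -> Ty
Base -> Ty
( Ty ) -> Ty
( Pr ) -> Ty
( Base ) -> Ty
( unit ) -> Ty
( unit ) -> Pr -> Ty
( unit ) -> Base -> Ty
( unit ) -> b -> Ty
( unit ) -> b -> Pr -> Ty
( unit ) -> b -> Base -> Ty
( unit ) -> b -> unit -> Ty
( unit ) -> b -> unit -> Pr
( unit ) -> b -> unit -> Base
( unit ) -> b -> unit -> b

[Ty [Pr [Base ( [Ty [Pr [Base unit]]] )]] -> [Ty [Pr [Base b]] -> [Ty [Pr [Base unit]] -> [Ty [Pr [Base b]]]]]]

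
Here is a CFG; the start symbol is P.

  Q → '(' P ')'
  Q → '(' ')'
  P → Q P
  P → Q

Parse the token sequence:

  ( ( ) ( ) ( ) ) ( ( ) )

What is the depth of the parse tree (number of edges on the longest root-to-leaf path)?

6

[P [Q ( [P [Q ( )] [P [Q ( )] [P [Q ( )]]]] )] [P [Q ( [P [Q ( )]] )]]]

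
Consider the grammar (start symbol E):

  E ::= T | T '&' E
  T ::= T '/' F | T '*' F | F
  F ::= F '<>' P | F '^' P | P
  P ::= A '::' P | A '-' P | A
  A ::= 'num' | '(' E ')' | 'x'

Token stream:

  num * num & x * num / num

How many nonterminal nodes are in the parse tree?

[E [T [T [F [P [A num]]]] * [F [P [A num]]]] & [E [T [T [T [F [P [A x]]]] * [F [P [A num]]]] / [F [P [A num]]]]]]

22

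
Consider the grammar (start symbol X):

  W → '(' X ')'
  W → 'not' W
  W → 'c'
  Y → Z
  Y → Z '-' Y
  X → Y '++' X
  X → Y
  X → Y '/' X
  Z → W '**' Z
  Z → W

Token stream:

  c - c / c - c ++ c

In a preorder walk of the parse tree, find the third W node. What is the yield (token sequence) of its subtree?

c

[X [Y [Z [W c]] - [Y [Z [W c]]]] / [X [Y [Z [W c]] - [Y [Z [W c]]]] ++ [X [Y [Z [W c]]]]]]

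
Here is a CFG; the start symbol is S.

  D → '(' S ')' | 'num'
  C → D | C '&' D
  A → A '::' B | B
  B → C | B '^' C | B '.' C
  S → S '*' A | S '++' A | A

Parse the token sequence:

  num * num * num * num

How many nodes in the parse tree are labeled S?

[S [S [S [S [A [B [C [D num]]]]] * [A [B [C [D num]]]]] * [A [B [C [D num]]]]] * [A [B [C [D num]]]]]

4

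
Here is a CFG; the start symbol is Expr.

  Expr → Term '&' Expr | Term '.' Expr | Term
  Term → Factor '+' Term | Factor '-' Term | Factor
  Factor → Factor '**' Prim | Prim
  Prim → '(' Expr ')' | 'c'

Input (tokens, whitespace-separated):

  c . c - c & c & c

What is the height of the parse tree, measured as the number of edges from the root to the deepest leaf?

[Expr [Term [Factor [Prim c]]] . [Expr [Term [Factor [Prim c]] - [Term [Factor [Prim c]]]] & [Expr [Term [Factor [Prim c]]] & [Expr [Term [Factor [Prim c]]]]]]]

7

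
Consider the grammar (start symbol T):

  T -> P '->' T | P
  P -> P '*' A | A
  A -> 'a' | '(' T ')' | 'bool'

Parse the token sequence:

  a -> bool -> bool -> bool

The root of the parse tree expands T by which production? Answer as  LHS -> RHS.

T -> P '->' T

[T [P [A a]] -> [T [P [A bool]] -> [T [P [A bool]] -> [T [P [A bool]]]]]]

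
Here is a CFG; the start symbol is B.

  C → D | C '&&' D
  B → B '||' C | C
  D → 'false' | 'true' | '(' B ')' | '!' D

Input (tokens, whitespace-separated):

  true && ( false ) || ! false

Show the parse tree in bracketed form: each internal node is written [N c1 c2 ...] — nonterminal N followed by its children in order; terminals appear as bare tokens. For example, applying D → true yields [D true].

[B [B [C [C [D true]] && [D ( [B [C [D false]]] )]]] || [C [D ! [D false]]]]

B
B || C
C || C
C && D || C
D && D || C
true && D || C
true && ( B ) || C
true && ( C ) || C
true && ( D ) || C
true && ( false ) || C
true && ( false ) || D
true && ( false ) || ! D
true && ( false ) || ! false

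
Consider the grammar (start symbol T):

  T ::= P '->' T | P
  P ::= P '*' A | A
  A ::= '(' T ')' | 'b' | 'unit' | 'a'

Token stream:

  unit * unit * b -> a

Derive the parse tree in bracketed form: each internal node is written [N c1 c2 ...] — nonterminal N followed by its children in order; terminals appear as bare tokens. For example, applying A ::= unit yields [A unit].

T
P -> T
P * A -> T
P * A * A -> T
A * A * A -> T
unit * A * A -> T
unit * unit * A -> T
unit * unit * b -> T
unit * unit * b -> P
unit * unit * b -> A
unit * unit * b -> a

[T [P [P [P [A unit]] * [A unit]] * [A b]] -> [T [P [A a]]]]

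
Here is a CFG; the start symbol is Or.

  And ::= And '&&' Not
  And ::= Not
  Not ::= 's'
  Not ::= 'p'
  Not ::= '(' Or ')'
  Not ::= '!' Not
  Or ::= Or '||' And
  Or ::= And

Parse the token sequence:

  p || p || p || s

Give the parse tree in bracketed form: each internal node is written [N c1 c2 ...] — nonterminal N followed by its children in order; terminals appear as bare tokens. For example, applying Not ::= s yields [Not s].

[Or [Or [Or [Or [And [Not p]]] || [And [Not p]]] || [And [Not p]]] || [And [Not s]]]

Or
Or || And
Or || And || And
Or || And || And || And
And || And || And || And
Not || And || And || And
p || And || And || And
p || Not || And || And
p || p || And || And
p || p || Not || And
p || p || p || And
p || p || p || Not
p || p || p || s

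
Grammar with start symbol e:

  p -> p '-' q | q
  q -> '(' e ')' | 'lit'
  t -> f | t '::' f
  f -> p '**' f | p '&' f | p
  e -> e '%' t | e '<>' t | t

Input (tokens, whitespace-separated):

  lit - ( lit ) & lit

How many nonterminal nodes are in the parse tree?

[e [t [f [p [p [q lit]] - [q ( [e [t [f [p [q lit]]]]] )]] & [f [p [q lit]]]]]]

15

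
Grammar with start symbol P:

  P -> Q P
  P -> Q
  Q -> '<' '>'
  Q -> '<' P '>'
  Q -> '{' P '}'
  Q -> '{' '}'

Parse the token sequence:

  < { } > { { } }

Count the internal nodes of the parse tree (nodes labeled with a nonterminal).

[P [Q < [P [Q { }]] >] [P [Q { [P [Q { }]] }]]]

8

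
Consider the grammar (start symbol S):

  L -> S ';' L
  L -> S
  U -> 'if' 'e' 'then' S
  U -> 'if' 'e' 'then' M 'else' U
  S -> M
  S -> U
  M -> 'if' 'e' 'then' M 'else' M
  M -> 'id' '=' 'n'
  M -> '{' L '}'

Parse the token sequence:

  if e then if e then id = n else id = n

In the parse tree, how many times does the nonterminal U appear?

1

[S [U if e then [S [M if e then [M id = n] else [M id = n]]]]]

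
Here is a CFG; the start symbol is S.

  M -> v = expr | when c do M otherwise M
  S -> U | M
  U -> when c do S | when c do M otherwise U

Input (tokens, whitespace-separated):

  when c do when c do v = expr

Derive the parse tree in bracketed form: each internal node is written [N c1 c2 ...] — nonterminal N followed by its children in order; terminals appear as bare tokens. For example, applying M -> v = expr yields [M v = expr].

[S [U when c do [S [U when c do [S [M v = expr]]]]]]

S
U
when c do S
when c do U
when c do when c do S
when c do when c do M
when c do when c do v = expr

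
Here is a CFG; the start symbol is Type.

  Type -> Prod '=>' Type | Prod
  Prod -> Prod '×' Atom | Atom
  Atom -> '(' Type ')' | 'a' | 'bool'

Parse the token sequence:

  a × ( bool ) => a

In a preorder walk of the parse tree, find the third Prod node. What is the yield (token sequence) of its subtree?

bool

[Type [Prod [Prod [Atom a]] × [Atom ( [Type [Prod [Atom bool]]] )]] => [Type [Prod [Atom a]]]]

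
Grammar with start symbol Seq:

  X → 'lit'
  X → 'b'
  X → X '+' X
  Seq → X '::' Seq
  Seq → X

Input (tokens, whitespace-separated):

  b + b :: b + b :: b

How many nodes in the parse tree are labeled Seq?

[Seq [X [X b] + [X b]] :: [Seq [X [X b] + [X b]] :: [Seq [X b]]]]

3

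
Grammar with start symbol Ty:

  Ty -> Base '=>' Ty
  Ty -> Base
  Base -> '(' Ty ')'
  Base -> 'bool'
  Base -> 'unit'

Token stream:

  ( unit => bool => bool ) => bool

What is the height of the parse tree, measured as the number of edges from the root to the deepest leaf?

6

[Ty [Base ( [Ty [Base unit] => [Ty [Base bool] => [Ty [Base bool]]]] )] => [Ty [Base bool]]]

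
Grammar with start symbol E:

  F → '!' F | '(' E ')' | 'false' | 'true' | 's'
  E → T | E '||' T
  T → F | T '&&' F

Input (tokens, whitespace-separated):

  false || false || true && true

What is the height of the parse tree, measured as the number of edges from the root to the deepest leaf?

5

[E [E [E [T [F false]]] || [T [F false]]] || [T [T [F true]] && [F true]]]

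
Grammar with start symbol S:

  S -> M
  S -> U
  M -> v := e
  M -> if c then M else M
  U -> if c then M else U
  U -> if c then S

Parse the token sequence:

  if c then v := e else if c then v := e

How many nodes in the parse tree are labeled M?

2

[S [U if c then [M v := e] else [U if c then [S [M v := e]]]]]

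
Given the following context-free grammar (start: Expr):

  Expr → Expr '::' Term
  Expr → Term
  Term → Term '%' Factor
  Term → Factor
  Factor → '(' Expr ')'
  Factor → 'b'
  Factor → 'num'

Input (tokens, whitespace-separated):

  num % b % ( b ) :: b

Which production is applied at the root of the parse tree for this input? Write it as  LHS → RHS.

Expr → Expr '::' Term

[Expr [Expr [Term [Term [Term [Factor num]] % [Factor b]] % [Factor ( [Expr [Term [Factor b]]] )]]] :: [Term [Factor b]]]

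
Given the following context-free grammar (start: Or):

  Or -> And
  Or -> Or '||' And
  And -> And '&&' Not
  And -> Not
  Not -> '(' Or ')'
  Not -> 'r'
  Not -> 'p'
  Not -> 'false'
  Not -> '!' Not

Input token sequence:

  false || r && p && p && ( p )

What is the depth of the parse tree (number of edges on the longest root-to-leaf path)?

[Or [Or [And [Not false]]] || [And [And [And [And [Not r]] && [Not p]] && [Not p]] && [Not ( [Or [And [Not p]]] )]]]

6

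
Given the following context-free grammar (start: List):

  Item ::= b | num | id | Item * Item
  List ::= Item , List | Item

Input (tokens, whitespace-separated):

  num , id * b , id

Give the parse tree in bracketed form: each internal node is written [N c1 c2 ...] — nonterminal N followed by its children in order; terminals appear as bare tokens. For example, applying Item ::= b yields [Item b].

[List [Item num] , [List [Item [Item id] * [Item b]] , [List [Item id]]]]

List
Item , List
num , List
num , Item , List
num , Item * Item , List
num , id * Item , List
num , id * b , List
num , id * b , Item
num , id * b , id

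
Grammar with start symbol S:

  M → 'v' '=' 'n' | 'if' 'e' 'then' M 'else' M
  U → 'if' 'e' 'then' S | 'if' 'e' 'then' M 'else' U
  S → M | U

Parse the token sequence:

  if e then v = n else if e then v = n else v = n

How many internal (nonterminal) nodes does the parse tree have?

[S [M if e then [M v = n] else [M if e then [M v = n] else [M v = n]]]]

6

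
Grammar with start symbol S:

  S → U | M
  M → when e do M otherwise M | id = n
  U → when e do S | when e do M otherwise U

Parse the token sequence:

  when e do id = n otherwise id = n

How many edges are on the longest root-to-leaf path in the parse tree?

[S [M when e do [M id = n] otherwise [M id = n]]]

3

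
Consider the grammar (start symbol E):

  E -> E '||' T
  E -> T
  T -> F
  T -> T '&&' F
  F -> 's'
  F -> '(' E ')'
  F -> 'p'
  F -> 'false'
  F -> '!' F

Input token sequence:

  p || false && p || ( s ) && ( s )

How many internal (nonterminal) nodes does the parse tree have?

[E [E [E [T [F p]]] || [T [T [F false]] && [F p]]] || [T [T [F ( [E [T [F s]]] )]] && [F ( [E [T [F s]]] )]]]

19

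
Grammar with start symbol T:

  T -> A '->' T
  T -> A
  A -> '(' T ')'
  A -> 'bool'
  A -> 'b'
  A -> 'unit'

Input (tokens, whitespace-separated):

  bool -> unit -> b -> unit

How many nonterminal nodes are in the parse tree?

[T [A bool] -> [T [A unit] -> [T [A b] -> [T [A unit]]]]]

8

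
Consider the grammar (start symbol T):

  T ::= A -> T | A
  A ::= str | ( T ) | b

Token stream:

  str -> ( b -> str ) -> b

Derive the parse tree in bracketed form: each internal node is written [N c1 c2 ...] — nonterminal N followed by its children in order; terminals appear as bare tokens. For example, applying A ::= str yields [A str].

[T [A str] -> [T [A ( [T [A b] -> [T [A str]]] )] -> [T [A b]]]]

T
A -> T
str -> T
str -> A -> T
str -> ( T ) -> T
str -> ( A -> T ) -> T
str -> ( b -> T ) -> T
str -> ( b -> A ) -> T
str -> ( b -> str ) -> T
str -> ( b -> str ) -> A
str -> ( b -> str ) -> b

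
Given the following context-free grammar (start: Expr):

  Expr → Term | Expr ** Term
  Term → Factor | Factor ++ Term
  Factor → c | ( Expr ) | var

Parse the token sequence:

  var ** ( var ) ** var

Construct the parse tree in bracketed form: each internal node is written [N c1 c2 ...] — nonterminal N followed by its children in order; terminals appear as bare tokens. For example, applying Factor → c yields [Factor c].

Expr
Expr ** Term
Expr ** Term ** Term
Term ** Term ** Term
Factor ** Term ** Term
var ** Term ** Term
var ** Factor ** Term
var ** ( Expr ) ** Term
var ** ( Term ) ** Term
var ** ( Factor ) ** Term
var ** ( var ) ** Term
var ** ( var ) ** Factor
var ** ( var ) ** var

[Expr [Expr [Expr [Term [Factor var]]] ** [Term [Factor ( [Expr [Term [Factor var]]] )]]] ** [Term [Factor var]]]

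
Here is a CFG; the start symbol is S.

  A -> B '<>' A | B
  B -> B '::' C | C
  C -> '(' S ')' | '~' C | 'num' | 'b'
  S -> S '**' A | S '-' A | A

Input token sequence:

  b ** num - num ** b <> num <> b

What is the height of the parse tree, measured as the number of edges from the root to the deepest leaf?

7

[S [S [S [S [A [B [C b]]]] ** [A [B [C num]]]] - [A [B [C num]]]] ** [A [B [C b]] <> [A [B [C num]] <> [A [B [C b]]]]]]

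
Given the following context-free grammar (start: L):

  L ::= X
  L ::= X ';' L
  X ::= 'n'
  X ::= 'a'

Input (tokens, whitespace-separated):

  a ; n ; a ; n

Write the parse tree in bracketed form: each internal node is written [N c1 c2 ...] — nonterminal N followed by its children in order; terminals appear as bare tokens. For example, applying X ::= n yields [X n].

L
X ; L
a ; L
a ; X ; L
a ; n ; L
a ; n ; X ; L
a ; n ; a ; L
a ; n ; a ; X
a ; n ; a ; n

[L [X a] ; [L [X n] ; [L [X a] ; [L [X n]]]]]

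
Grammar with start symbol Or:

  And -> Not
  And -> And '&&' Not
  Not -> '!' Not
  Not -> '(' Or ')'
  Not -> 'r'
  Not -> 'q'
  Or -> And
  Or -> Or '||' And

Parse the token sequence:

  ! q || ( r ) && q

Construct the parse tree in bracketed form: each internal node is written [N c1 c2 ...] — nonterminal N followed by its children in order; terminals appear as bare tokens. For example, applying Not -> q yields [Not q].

Or
Or || And
And || And
Not || And
! Not || And
! q || And
! q || And && Not
! q || Not && Not
! q || ( Or ) && Not
! q || ( And ) && Not
! q || ( Not ) && Not
! q || ( r ) && Not
! q || ( r ) && q

[Or [Or [And [Not ! [Not q]]]] || [And [And [Not ( [Or [And [Not r]]] )]] && [Not q]]]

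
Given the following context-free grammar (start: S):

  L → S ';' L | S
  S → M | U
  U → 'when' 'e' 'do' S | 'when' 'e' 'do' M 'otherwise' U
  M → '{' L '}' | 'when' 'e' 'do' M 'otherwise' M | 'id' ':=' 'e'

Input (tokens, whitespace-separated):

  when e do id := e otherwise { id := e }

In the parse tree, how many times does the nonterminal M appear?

[S [M when e do [M id := e] otherwise [M { [L [S [M id := e]]] }]]]

4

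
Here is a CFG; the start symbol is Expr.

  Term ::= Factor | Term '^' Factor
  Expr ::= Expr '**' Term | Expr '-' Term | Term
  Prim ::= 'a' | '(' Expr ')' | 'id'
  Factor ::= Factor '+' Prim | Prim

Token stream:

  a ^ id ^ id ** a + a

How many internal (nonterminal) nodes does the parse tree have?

[Expr [Expr [Term [Term [Term [Factor [Prim a]]] ^ [Factor [Prim id]]] ^ [Factor [Prim id]]]] ** [Term [Factor [Factor [Prim a]] + [Prim a]]]]

16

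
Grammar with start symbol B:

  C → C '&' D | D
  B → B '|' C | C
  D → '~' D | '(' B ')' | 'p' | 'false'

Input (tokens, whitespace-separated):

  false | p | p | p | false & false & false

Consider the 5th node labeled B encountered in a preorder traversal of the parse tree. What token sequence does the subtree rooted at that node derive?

[B [B [B [B [B [C [D false]]] | [C [D p]]] | [C [D p]]] | [C [D p]]] | [C [C [C [D false]] & [D false]] & [D false]]]

false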